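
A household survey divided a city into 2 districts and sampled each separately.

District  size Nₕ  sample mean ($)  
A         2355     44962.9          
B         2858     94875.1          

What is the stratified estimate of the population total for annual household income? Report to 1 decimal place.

A: 2355·44962.9 = 105887629.5
B: 2858·94875.1 = 271153035.8
τ̂ = Σ Nₕx̄ₕ = 377040665.3.

377040665.3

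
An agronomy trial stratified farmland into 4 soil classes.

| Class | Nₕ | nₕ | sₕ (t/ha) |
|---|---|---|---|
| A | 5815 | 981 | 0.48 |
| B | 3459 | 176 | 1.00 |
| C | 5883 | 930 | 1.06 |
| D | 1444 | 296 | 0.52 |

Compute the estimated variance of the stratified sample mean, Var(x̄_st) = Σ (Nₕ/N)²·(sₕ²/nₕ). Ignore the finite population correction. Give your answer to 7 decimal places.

0.0004341

N = 16601. Term for each stratum: Wₕ²sₕ²/nₕ.
Var(x̄_st) = 0.0000288167 + 0.0002466721 + 0.0001517253 + 0.0000069116 = 0.0004341257 → 0.0004341.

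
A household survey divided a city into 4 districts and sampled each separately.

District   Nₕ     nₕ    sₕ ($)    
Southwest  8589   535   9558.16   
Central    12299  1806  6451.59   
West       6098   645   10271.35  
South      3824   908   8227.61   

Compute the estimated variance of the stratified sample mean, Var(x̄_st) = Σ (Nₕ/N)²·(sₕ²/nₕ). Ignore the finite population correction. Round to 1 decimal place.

N = 30810. Term for each stratum: Wₕ²sₕ²/nₕ.
Var(x̄_st) = 13270.7852 + 3672.5861 + 6407.4730 + 1148.4548 = 24499.2991 → 24499.3.

24499.3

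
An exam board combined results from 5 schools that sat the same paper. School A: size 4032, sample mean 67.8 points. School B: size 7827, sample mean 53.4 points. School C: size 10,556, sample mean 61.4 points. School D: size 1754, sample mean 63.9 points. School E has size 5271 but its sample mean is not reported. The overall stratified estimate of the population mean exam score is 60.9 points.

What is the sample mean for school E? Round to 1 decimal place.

64.8

Σ Nₕx̄ₕ = N·μ, so 5271·x̄_E = 29440·60.9 − (4032·67.8 + 7827·53.4 + 10556·61.4 + 1754·63.9).
= 1792896 − 1451550.4 = 341345.6.
x̄_E = 341345.6 / 5271 = 64.759... → 64.8.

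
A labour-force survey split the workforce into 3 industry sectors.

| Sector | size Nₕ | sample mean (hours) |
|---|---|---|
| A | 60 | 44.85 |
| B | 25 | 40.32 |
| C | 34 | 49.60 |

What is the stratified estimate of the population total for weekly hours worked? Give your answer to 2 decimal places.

5385.40

Estimate total by summing Nₕ·x̄ₕ over strata.
60·44.85 + 25·40.32 + 34·49.60 = 2691 + 1008 + 1686.4 = 5385.40.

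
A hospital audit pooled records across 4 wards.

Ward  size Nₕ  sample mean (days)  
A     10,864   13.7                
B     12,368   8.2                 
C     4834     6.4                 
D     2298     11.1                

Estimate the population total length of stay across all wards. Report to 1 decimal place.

306699.8

A: 10864·13.7 = 148836.8
B: 12368·8.2 = 101417.6
C: 4834·6.4 = 30937.6
D: 2298·11.1 = 25507.8
τ̂ = Σ Nₕx̄ₕ = 306699.8.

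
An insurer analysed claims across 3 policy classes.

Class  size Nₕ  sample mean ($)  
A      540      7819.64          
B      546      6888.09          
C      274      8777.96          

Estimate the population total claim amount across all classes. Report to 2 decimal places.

Estimate total by summing Nₕ·x̄ₕ over strata.
540·7819.64 + 546·6888.09 + 274·8777.96 = 4222605.6 + 3760897.14 + 2405161.04 = 10388663.78.

10388663.78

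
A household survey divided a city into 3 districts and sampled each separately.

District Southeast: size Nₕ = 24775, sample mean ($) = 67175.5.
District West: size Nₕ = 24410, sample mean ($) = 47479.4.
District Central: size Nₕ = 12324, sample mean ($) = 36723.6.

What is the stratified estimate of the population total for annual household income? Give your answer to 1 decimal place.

Southeast: 24775·67175.5 = 1664273012.5
West: 24410·47479.4 = 1158972154
Central: 12324·36723.6 = 452581646.4
τ̂ = Σ Nₕx̄ₕ = 3275826812.9.

3275826812.9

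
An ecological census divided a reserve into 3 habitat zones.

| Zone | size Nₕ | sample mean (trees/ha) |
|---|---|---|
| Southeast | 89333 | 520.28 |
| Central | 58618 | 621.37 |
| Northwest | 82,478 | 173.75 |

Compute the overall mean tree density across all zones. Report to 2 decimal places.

421.96

N = 89333 + 58618 + 82478 = 230429.
The stratified mean weights each stratum mean by its population share Nₕ/N.
Σ Nₕx̄ₕ = 89333·520.28 + 58618·621.37 + 82478·173.75 = 46478173.24 + 36423466.66 + 14330552.5 = 97232192.4.
Divide by N: 97232192.4 / 230429 = 421.9616... → 421.96.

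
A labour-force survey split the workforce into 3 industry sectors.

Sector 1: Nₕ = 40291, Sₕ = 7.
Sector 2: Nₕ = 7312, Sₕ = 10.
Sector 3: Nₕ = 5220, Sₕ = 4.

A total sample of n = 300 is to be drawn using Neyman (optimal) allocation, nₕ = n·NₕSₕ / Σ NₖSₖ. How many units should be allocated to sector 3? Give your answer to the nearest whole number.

1: NₕSₕ = 40291·7 = 282037
2: NₕSₕ = 7312·10 = 73120
3: NₕSₕ = 5220·4 = 20880
Σ NₕSₕ = 376037.
n_3 = 300·20880/376037 = 16.658... → 17.

17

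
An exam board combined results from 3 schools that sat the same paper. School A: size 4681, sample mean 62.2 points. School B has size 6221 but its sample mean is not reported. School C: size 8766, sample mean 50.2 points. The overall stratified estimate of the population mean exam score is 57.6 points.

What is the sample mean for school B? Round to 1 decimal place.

64.6

N = 4681 + 6221 + 8766 = 19668.
Overall total = μ·N = 57.6·19668 = 1132876.8.
Subtract the known strata: 4681·62.2 + 8766·50.2 = 731211.4.
Remaining total for school B: 1132876.8 − 731211.4 = 401665.4.
Divide by its size: 401665.4 / 6221 = 64.566... → 64.6.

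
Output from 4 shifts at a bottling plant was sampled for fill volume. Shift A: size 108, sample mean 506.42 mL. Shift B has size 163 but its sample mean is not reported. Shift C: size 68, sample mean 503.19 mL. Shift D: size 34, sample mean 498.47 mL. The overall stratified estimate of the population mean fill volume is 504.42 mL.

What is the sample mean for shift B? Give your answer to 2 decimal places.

N = 108 + 163 + 68 + 34 = 373.
Overall total = μ·N = 504.42·373 = 188148.66.
Subtract the known strata: 108·506.42 + 68·503.19 + 34·498.47 = 105858.26.
Remaining total for shift B: 188148.66 − 105858.26 = 82290.4.
Divide by its size: 82290.4 / 163 = 504.8491... → 504.85.

504.85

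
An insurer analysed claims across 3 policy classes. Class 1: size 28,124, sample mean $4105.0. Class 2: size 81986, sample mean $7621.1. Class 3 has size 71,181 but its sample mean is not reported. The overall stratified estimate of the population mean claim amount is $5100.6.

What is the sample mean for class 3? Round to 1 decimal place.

N = 28124 + 81986 + 71181 = 181291.
Overall total = μ·N = 5100.6·181291 = 924692874.6.
Subtract the known strata: 28124·4105.0 + 81986·7621.1 = 740272524.6.
Remaining total for class 3: 924692874.6 − 740272524.6 = 184420350.
Divide by its size: 184420350 / 71181 = 2590.865... → 2590.9.

2590.9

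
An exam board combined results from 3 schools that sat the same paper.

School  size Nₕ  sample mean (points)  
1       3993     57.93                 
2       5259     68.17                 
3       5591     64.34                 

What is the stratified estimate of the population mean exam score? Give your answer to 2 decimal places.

N = 3993 + 5259 + 5591 = 14843.
Overall mean = Σ (Nₕ/N)·x̄ₕ — weight by population share, not a simple average.
Σ Nₕx̄ₕ = 3993·57.93 + 5259·68.17 + 5591·64.34 = 231314.49 + 358506.03 + 359724.94 = 949545.46.
Divide by N: 949545.46 / 14843 = 63.9726... → 63.97.

63.97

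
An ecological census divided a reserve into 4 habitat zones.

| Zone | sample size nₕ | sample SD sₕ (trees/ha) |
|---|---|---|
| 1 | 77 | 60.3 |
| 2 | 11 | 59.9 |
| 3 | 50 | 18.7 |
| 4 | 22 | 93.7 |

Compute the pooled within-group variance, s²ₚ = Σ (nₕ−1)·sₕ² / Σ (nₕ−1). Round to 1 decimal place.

3293.1

1: (77−1)·60.3² = 76·3636.09 = 276342.84
2: (11−1)·59.9² = 10·3588.01 = 35880.1
3: (50−1)·18.7² = 49·349.69 = 17134.81
4: (22−1)·93.7² = 21·8779.69 = 184373.49
Numerator = 513731.24; denominator = Σ(nₕ−1) = 156.
s²ₚ = 513731.24/156 = 3293.149... → 3293.1.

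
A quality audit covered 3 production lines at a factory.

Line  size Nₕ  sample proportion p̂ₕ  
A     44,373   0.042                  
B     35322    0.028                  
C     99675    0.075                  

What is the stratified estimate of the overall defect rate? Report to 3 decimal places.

0.058

N = 44373 + 35322 + 99675 = 179370.
Overall proportion = Σ (Nₕ/N)·p̂ₕ.
Σ Nₕp̂ₕ = 1863.666 + 989.016 + 7475.625 = 10328.307.
10328.307 / 179370 = 0.05758... → 0.058.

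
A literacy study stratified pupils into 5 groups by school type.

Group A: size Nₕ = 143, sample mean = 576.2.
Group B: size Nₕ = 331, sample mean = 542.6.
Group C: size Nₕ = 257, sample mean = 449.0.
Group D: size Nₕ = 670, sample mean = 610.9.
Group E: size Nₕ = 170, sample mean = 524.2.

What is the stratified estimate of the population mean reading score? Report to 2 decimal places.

N = 143 + 331 + 257 + 670 + 170 = 1571.
The stratified mean weights each stratum mean by its population share Nₕ/N.
Σ Nₕx̄ₕ = 143·576.2 + 331·542.6 + 257·449.0 + 670·610.9 + 170·524.2 = 82396.6 + 179600.6 + 115393 + 409303 + 89114 = 875807.2.
Divide by N: 875807.2 / 1571 = 557.4839... → 557.48.

557.48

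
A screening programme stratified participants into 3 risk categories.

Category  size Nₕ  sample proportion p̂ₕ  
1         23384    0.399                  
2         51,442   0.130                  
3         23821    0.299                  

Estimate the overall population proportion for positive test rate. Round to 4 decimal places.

Wₕ = Nₕ/N with N = 98647: 0.2370, 0.5215, 0.2415.
p̂_st = 0.2370·0.399 + 0.5215·0.130 + 0.2415·0.299 ≈ 0.234575... → 0.2346.

0.2346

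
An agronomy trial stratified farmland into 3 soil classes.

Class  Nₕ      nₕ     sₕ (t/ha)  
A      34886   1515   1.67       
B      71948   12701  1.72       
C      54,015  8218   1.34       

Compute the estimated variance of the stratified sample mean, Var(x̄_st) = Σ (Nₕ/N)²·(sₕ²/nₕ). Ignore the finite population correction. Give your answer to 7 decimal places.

N = 160849; Wₕ = Nₕ/N.
class A: (34886/160849)²·1.67²/1515 = 0.0000865936
class B: (71948/160849)²·1.72²/12701 = 0.0000466036
class C: (54015/160849)²·1.34²/8218 = 0.0000246397
Sum = 0.0001578370 → 0.0001578.

0.0001578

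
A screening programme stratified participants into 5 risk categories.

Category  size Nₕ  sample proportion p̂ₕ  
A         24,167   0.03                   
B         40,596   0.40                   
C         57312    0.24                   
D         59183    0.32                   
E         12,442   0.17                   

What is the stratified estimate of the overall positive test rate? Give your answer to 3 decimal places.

N = 24167 + 40596 + 57312 + 59183 + 12442 = 193700.
Overall proportion = Σ (Nₕ/N)·p̂ₕ.
Σ Nₕp̂ₕ = 725.01 + 16238.4 + 13754.88 + 18938.56 + 2115.14 = 51771.99.
51771.99 / 193700 = 0.26728... → 0.267.

0.267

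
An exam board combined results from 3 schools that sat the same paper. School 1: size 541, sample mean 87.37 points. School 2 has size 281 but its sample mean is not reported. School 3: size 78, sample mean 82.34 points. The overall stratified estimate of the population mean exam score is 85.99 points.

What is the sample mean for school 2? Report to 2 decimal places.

N = 541 + 281 + 78 = 900.
Overall total = μ·N = 85.99·900 = 77391.
Subtract the known strata: 541·87.37 + 78·82.34 = 53689.69.
Remaining total for school 2: 77391 − 53689.69 = 23701.31.
Divide by its size: 23701.31 / 281 = 84.3463... → 84.35.

84.35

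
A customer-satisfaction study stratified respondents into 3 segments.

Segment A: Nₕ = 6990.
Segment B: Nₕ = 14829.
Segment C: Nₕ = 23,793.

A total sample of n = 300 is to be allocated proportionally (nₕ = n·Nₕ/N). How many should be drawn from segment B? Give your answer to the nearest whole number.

Share of segment B = 14829/45612 = 0.32511.
Allocate 300 × 0.32511 = 97.534... → 98.

98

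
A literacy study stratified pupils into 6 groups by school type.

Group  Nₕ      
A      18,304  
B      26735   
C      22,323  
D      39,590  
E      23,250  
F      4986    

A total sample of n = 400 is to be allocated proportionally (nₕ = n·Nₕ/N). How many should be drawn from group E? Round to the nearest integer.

69

Share of group E = 23250/135188 = 0.17198.
Allocate 400 × 0.17198 = 68.793... → 69.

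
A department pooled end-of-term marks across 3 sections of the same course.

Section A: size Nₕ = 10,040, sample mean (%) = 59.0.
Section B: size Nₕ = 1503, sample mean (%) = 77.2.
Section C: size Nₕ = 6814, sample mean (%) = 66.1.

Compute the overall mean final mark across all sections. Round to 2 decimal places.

63.13

N = 10040 + 1503 + 6814 = 18357.
Overall mean = Σ (Nₕ/N)·x̄ₕ — weight by population share, not a simple average.
Σ Nₕx̄ₕ = 10040·59.0 + 1503·77.2 + 6814·66.1 = 592360 + 116031.6 + 450405.4 = 1158797.
Divide by N: 1158797 / 18357 = 63.1256... → 63.13.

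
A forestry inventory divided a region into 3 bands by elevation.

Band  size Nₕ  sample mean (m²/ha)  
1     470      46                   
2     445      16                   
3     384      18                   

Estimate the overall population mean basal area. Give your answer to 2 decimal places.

N = 470 + 445 + 384 = 1299.
The stratified mean weights each stratum mean by its population share Nₕ/N.
Σ Nₕx̄ₕ = 470·46 + 445·16 + 384·18 = 21620 + 7120 + 6912 = 35652.
Divide by N: 35652 / 1299 = 27.4457... → 27.45.

27.45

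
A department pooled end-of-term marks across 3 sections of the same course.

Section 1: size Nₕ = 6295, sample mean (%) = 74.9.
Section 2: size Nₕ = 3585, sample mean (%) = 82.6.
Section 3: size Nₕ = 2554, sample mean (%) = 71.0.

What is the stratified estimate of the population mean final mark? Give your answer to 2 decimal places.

76.32

N = 12434; weights Wₕ = Nₕ/N = (0.5063, 0.2883, 0.2054).
x̄_st = Σ Wₕ·x̄ₕ = 0.5063·74.9 + 0.2883·82.6 + 0.2054·71.0 ≈ 76.3190...
→ 76.32.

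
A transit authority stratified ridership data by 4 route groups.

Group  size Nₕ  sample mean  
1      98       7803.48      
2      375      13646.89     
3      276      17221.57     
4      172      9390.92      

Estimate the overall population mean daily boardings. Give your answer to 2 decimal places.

13301.54

x̄_st = (Σ Nₕx̄ₕ) / (Σ Nₕ) = (98·7803.48 + 375·13646.89 + 276·17221.57 + 172·9390.92) / 921
= 12250716.35 / 921 = 13301.5378... → 13301.54.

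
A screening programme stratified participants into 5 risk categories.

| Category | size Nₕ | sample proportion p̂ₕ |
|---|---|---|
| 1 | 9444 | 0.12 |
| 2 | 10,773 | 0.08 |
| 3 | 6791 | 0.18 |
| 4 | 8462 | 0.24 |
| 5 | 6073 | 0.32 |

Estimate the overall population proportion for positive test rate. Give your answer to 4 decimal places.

Wₕ = Nₕ/N with N = 41543: 0.2273, 0.2593, 0.1635, 0.2037, 0.1462.
p̂_st = 0.2273·0.12 + 0.2593·0.08 + 0.1635·0.18 + 0.2037·0.24 + 0.1462·0.32 ≈ 0.173116... → 0.1731.

0.1731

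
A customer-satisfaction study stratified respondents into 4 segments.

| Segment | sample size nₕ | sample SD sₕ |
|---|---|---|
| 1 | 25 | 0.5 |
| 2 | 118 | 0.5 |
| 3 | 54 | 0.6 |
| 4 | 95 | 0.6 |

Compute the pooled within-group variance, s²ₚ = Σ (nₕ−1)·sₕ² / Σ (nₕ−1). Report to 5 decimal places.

1: (25−1)·0.5² = 24·0.25 = 6
2: (118−1)·0.5² = 117·0.25 = 29.25
3: (54−1)·0.6² = 53·0.36 = 19.08
4: (95−1)·0.6² = 94·0.36 = 33.84
Numerator = 88.17; denominator = Σ(nₕ−1) = 288.
s²ₚ = 88.17/288 = 0.3061458... → 0.30615.

0.30615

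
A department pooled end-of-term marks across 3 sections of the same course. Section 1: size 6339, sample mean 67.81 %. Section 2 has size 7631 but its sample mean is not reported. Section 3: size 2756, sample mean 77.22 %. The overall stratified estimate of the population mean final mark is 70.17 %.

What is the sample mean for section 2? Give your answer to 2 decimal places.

N = 6339 + 7631 + 2756 = 16726.
Overall total = μ·N = 70.17·16726 = 1173663.42.
Subtract the known strata: 6339·67.81 + 2756·77.22 = 642665.91.
Remaining total for section 2: 1173663.42 − 642665.91 = 530997.51.
Divide by its size: 530997.51 / 7631 = 69.5843... → 69.58.

69.58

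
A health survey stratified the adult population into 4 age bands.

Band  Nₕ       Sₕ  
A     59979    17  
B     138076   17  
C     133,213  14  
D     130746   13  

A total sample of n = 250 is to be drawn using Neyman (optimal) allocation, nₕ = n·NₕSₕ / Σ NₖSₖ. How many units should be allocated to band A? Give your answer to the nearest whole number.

A: NₕSₕ = 59979·17 = 1019643
B: NₕSₕ = 138076·17 = 2347292
C: NₕSₕ = 133213·14 = 1864982
D: NₕSₕ = 130746·13 = 1699698
Σ NₕSₕ = 6931615.
n_A = 250·1019643/6931615 = 36.775... → 37.

37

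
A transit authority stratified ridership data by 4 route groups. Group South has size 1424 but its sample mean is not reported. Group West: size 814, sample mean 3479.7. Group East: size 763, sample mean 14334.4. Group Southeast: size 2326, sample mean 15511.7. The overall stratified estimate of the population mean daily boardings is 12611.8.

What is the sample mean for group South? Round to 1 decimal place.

12172.2

N = 1424 + 814 + 763 + 2326 = 5327.
Overall total = μ·N = 12611.8·5327 = 67183058.6.
Subtract the known strata: 814·3479.7 + 763·14334.4 + 2326·15511.7 = 49849837.2.
Remaining total for group South: 67183058.6 − 49849837.2 = 17333221.4.
Divide by its size: 17333221.4 / 1424 = 12172.206... → 12172.2.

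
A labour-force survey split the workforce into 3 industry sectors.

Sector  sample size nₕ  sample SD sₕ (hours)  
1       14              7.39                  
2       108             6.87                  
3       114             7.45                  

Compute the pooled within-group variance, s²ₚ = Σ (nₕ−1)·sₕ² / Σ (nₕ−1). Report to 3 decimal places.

1: (14−1)·7.39² = 13·54.6121 = 709.9573
2: (108−1)·6.87² = 107·47.1969 = 5050.0683
3: (114−1)·7.45² = 113·55.5025 = 6271.7825
Numerator = 12031.8081; denominator = Σ(nₕ−1) = 233.
s²ₚ = 12031.8081/233 = 51.63866... → 51.639.

51.639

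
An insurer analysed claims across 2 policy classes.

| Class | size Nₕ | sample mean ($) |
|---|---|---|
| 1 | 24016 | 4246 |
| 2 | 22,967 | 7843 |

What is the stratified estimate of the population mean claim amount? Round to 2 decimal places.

6004.34

x̄_st = (Σ Nₕx̄ₕ) / (Σ Nₕ) = (24016·4246 + 22967·7843) / 46983
= 282102117 / 46983 = 6004.3445... → 6004.34.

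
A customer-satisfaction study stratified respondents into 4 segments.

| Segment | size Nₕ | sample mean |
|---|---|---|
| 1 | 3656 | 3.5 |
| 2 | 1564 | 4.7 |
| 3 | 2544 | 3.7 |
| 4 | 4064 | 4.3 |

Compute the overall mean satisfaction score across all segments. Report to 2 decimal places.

3.98

N = 3656 + 1564 + 2544 + 4064 = 11828.
Weight each subgroup mean by Nₕ/N and sum.
Σ Nₕx̄ₕ = 3656·3.5 + 1564·4.7 + 2544·3.7 + 4064·4.3 = 12796 + 7350.8 + 9412.8 + 17475.2 = 47034.8.
Divide by N: 47034.8 / 11828 = 3.9766... → 3.98.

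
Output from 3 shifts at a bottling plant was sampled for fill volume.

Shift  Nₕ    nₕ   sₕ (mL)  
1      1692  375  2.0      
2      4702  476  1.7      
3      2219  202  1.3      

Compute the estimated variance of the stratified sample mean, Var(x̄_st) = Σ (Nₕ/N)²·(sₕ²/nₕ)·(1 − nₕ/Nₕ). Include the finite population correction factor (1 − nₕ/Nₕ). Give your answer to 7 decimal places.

N = 8613. Term for each stratum: Wₕ²sₕ²/nₕ·(1−nₕ/Nₕ).
Var(x̄_st) = 0.0003204099 + 0.0016262755 + 0.0005047655 = 0.0024514509 → 0.0024515.

0.0024515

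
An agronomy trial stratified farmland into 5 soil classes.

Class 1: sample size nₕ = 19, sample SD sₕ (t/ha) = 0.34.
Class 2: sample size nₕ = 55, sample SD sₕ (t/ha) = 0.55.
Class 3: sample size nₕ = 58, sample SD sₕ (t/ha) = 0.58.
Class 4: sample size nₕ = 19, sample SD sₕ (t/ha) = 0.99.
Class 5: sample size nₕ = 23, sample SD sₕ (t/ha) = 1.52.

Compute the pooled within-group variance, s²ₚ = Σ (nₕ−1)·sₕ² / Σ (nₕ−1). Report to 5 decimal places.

1: (19−1)·0.34² = 18·0.1156 = 2.0808
2: (55−1)·0.55² = 54·0.3025 = 16.335
3: (58−1)·0.58² = 57·0.3364 = 19.1748
4: (19−1)·0.99² = 18·0.9801 = 17.6418
5: (23−1)·1.52² = 22·2.3104 = 50.8288
Numerator = 106.0612; denominator = Σ(nₕ−1) = 169.
s²ₚ = 106.0612/169 = 0.6275811... → 0.62758.

0.62758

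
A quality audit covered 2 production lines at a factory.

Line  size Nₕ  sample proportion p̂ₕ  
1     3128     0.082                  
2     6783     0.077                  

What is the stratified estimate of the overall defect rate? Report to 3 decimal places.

0.079

N = 3128 + 6783 = 9911.
Overall proportion = Σ (Nₕ/N)·p̂ₕ.
Σ Nₕp̂ₕ = 256.496 + 522.291 = 778.787.
778.787 / 9911 = 0.07858... → 0.079.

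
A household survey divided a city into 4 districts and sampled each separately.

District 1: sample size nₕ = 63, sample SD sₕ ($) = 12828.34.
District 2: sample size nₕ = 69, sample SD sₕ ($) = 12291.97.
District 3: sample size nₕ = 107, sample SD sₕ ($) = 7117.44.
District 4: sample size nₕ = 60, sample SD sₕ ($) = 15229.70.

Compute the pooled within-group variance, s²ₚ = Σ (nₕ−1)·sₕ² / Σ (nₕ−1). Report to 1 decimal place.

134006195.7

Degrees of freedom: 62 + 68 + 106 + 59 = 295.
Σ(nₕ−1)sₕ² = 62·164566307.1556 + 68·151092526.4809 + 106·50657952.1536 + 59·231943762.09 = 39531827735.94.
s²ₚ = 39531827735.94 / 295 = 134006195.715... → 134006195.7.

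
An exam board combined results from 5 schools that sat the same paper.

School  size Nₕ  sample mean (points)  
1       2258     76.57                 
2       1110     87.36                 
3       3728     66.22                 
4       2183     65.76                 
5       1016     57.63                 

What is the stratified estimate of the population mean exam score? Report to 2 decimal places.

69.82

N = 10295; weights Wₕ = Nₕ/N = (0.2193, 0.1078, 0.3621, 0.2120, 0.0987).
x̄_st = Σ Wₕ·x̄ₕ = 0.2193·76.57 + 0.1078·87.36 + 0.3621·66.22 + 0.2120·65.76 + 0.0987·57.63 ≈ 69.8241...
→ 69.82.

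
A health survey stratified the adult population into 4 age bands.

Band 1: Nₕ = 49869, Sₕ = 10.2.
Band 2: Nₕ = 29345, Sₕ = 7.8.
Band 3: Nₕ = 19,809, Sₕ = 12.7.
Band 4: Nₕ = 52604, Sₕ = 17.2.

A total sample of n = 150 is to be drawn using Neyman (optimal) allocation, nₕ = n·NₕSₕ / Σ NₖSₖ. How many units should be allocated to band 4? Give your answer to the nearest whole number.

72

1: NₕSₕ = 49869·10.2 = 508663.8
2: NₕSₕ = 29345·7.8 = 228891
3: NₕSₕ = 19809·12.7 = 251574.3
4: NₕSₕ = 52604·17.2 = 904788.8
Σ NₕSₕ = 1893917.9.
n_4 = 150·904788.8/1893917.9 = 71.660... → 72.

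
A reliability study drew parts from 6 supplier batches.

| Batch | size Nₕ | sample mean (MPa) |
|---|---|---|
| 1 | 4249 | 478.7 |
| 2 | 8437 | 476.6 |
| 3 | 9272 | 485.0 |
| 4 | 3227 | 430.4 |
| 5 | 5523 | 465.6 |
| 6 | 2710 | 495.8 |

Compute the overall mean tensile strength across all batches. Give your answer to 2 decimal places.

N = 33418; weights Wₕ = Nₕ/N = (0.1271, 0.2525, 0.2775, 0.0966, 0.1653, 0.0811).
x̄_st = Σ Wₕ·x̄ₕ = 0.1271·478.7 + 0.2525·476.6 + 0.2775·485.0 + 0.0966·430.4 + 0.1653·465.6 + 0.0811·495.8 ≈ 474.4754...
→ 474.48.

474.48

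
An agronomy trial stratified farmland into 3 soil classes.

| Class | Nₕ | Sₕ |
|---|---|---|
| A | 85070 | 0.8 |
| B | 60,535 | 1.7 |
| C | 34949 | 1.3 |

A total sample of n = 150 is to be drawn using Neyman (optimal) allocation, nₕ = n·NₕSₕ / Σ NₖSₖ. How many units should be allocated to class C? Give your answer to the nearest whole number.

Σ NₕSₕ = 85070·0.8 + 60535·1.7 + 34949·1.3 = 216399.2.
Share for C: 45433.7/216399.2 = 0.20995.
n_C = 150 × 0.20995 = 31.493... → 31.

31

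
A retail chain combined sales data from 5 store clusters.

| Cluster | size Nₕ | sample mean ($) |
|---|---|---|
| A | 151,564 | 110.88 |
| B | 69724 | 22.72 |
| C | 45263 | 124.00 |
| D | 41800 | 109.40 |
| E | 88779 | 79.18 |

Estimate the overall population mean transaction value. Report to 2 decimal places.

89.65

N = 151564 + 69724 + 45263 + 41800 + 88779 = 397130.
Overall mean = Σ (Nₕ/N)·x̄ₕ — weight by population share, not a simple average.
Σ Nₕx̄ₕ = 151564·110.88 + 69724·22.72 + 45263·124.00 + 41800·109.40 + 88779·79.18 = 16805416.32 + 1584129.28 + 5612612 + 4572920 + 7029521.22 = 35604598.82.
Divide by N: 35604598.82 / 397130 = 89.6548... → 89.65.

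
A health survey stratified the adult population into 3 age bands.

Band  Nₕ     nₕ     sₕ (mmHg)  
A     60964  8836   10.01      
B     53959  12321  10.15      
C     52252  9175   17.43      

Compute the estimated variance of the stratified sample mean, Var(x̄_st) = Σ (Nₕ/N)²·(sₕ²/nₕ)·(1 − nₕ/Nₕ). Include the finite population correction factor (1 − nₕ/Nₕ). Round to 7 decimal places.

0.0046285

N = 167175. Term for each stratum: Wₕ²sₕ²/nₕ·(1−nₕ/Nₕ).
Var(x̄_st) = 0.0012894791 + 0.0006721980 + 0.0026668243 = 0.0046285014 → 0.0046285.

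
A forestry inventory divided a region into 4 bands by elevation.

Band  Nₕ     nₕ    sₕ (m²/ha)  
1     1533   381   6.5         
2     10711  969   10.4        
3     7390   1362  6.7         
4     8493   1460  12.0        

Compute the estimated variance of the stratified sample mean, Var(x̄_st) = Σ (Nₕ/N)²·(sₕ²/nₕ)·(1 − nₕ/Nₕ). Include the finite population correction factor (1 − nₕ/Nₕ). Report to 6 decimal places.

N = 28127. Term for each stratum: Wₕ²sₕ²/nₕ·(1−nₕ/Nₕ).
Var(x̄_st) = 0.000247542 + 0.014722251 + 0.001855852 + 0.007446712 = 0.024272357 → 0.024272.

0.024272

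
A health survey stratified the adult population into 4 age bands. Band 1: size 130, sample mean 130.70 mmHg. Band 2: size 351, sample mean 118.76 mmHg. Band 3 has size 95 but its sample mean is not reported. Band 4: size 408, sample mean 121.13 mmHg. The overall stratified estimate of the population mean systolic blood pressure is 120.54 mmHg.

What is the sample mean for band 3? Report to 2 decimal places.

110.68

N = 130 + 351 + 95 + 408 = 984.
Overall total = μ·N = 120.54·984 = 118611.36.
Subtract the known strata: 130·130.70 + 351·118.76 + 408·121.13 = 108096.8.
Remaining total for band 3: 118611.36 − 108096.8 = 10514.56.
Divide by its size: 10514.56 / 95 = 110.6796... → 110.68.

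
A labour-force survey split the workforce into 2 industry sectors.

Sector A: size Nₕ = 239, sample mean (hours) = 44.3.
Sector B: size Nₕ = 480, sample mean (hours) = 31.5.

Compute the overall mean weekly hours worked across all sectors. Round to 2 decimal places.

N = 239 + 480 = 719.
Overall mean = Σ (Nₕ/N)·x̄ₕ — weight by population share, not a simple average.
Σ Nₕx̄ₕ = 239·44.3 + 480·31.5 = 10587.7 + 15120 = 25707.7.
Divide by N: 25707.7 / 719 = 35.7548... → 35.75.

35.75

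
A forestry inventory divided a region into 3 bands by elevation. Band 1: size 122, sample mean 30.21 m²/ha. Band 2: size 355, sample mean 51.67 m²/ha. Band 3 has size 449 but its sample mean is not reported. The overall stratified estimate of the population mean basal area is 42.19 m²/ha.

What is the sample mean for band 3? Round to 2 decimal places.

Σ Nₕx̄ₕ = N·μ, so 449·x̄_3 = 926·42.19 − (122·30.21 + 355·51.67).
= 39067.94 − 22028.47 = 17039.47.
x̄_3 = 17039.47 / 449 = 37.9498... → 37.95.

37.95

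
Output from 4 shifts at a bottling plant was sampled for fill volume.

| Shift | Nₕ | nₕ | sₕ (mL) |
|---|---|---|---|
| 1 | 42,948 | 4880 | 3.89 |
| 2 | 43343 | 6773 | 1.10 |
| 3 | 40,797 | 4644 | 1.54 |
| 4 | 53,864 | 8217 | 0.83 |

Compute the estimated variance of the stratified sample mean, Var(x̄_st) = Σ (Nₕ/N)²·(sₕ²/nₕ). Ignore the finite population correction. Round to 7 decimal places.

N = 180952. Term for each stratum: Wₕ²sₕ²/nₕ.
Var(x̄_st) = 0.0001746781 + 0.0000102498 + 0.0000259585 + 0.0000074287 = 0.0002183151 → 0.0002183.

0.0002183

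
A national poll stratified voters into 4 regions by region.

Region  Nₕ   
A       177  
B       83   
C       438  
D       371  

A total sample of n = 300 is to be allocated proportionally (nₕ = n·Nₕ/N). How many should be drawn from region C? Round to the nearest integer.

N = 177 + 83 + 438 + 371 = 1069.
n_C = 300·438/1069 = 122.919... → 123.

123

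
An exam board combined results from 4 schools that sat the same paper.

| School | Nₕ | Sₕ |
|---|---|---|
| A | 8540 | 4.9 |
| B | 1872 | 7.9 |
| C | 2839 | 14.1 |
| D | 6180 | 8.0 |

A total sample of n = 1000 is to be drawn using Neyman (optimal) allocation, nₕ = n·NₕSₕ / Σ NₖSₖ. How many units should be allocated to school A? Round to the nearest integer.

286

A: NₕSₕ = 8540·4.9 = 41846
B: NₕSₕ = 1872·7.9 = 14788.8
C: NₕSₕ = 2839·14.1 = 40029.9
D: NₕSₕ = 6180·8.0 = 49440
Σ NₕSₕ = 146104.7.
n_A = 1000·41846/146104.7 = 286.411... → 286.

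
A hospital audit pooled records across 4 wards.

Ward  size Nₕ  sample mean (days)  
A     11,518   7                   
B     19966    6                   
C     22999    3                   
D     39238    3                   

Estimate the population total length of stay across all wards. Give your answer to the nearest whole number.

A: 11518·7 = 80626
B: 19966·6 = 119796
C: 22999·3 = 68997
D: 39238·3 = 117714
τ̂ = Σ Nₕx̄ₕ = 387133.

387133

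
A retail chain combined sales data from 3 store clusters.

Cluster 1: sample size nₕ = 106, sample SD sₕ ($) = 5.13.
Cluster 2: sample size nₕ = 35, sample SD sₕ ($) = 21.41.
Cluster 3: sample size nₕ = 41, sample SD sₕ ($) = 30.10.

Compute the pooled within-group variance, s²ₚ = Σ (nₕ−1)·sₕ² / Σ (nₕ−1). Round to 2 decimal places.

1: (106−1)·5.13² = 105·26.3169 = 2763.2745
2: (35−1)·21.41² = 34·458.3881 = 15585.1954
3: (41−1)·30.10² = 40·906.01 = 36240.4
Numerator = 54588.8699; denominator = Σ(nₕ−1) = 179.
s²ₚ = 54588.8699/179 = 304.9658... → 304.97.

304.97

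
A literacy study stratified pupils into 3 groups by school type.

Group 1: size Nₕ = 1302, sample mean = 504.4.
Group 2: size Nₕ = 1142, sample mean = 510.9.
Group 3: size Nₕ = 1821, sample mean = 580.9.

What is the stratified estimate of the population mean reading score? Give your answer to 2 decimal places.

538.80

N = 4265; weights Wₕ = Nₕ/N = (0.3053, 0.2678, 0.4270).
x̄_st = Σ Wₕ·x̄ₕ = 0.3053·504.4 + 0.2678·510.9 + 0.4270·580.9 ≈ 538.8032...
→ 538.80.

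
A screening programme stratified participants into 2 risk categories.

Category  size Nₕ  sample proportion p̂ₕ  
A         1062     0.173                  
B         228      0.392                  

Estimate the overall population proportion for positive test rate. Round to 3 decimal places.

0.212

Wₕ = Nₕ/N with N = 1290: 0.8233, 0.1767.
p̂_st = 0.8233·0.173 + 0.1767·0.392 ≈ 0.21171... → 0.212.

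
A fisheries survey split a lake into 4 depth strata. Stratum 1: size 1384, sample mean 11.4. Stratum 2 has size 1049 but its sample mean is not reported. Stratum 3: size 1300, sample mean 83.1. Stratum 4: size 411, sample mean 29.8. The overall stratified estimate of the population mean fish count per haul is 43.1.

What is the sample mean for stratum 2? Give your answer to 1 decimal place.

Σ Nₕx̄ₕ = N·μ, so 1049·x̄_2 = 4144·43.1 − (1384·11.4 + 1300·83.1 + 411·29.8).
= 178606.4 − 136055.4 = 42551.
x̄_2 = 42551 / 1049 = 40.563... → 40.6.

40.6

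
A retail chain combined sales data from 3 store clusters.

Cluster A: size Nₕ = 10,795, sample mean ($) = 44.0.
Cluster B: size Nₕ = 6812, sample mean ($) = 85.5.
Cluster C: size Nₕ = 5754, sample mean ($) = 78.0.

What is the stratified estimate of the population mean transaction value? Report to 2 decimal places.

x̄_st = (Σ Nₕx̄ₕ) / (Σ Nₕ) = (10795·44.0 + 6812·85.5 + 5754·78.0) / 23361
= 1506218 / 23361 = 64.4758... → 64.48.

64.48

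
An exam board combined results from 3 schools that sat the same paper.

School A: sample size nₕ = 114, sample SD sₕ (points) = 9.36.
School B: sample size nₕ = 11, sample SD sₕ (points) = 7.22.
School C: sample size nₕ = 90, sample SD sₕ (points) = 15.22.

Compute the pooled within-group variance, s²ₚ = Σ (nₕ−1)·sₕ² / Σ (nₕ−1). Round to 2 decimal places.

146.41

A: (114−1)·9.36² = 113·87.6096 = 9899.8848
B: (11−1)·7.22² = 10·52.1284 = 521.284
C: (90−1)·15.22² = 89·231.6484 = 20616.7076
Numerator = 31037.8764; denominator = Σ(nₕ−1) = 212.
s²ₚ = 31037.8764/212 = 146.4051... → 146.41.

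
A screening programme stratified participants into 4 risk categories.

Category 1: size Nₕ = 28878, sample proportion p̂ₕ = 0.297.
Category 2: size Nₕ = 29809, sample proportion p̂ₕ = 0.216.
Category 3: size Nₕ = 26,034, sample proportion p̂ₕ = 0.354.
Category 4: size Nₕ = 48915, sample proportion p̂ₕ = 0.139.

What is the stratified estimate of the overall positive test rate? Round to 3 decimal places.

N = 28878 + 29809 + 26034 + 48915 = 133636.
Overall proportion = Σ (Nₕ/N)·p̂ₕ.
Σ Nₕp̂ₕ = 8576.766 + 6438.744 + 9216.036 + 6799.185 = 31030.731.
31030.731 / 133636 = 0.23220... → 0.232.

0.232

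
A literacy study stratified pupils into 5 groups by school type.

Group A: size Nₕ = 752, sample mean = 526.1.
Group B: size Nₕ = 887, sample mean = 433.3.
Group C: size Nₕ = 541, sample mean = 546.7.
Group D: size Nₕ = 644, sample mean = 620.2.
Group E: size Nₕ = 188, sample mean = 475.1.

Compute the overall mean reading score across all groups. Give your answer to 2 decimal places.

519.41

N = 752 + 887 + 541 + 644 + 188 = 3012.
Weight each subgroup mean by Nₕ/N and sum.
Σ Nₕx̄ₕ = 752·526.1 + 887·433.3 + 541·546.7 + 644·620.2 + 188·475.1 = 395627.2 + 384337.1 + 295764.7 + 399408.8 + 89318.8 = 1564456.6.
Divide by N: 1564456.6 / 3012 = 519.4079... → 519.41.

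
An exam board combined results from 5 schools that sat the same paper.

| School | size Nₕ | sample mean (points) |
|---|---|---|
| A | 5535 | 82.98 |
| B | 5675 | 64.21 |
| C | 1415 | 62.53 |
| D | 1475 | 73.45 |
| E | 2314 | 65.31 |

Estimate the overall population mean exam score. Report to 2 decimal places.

71.38

x̄_st = (Σ Nₕx̄ₕ) / (Σ Nₕ) = (5535·82.98 + 5675·64.21 + 1415·62.53 + 1475·73.45 + 2314·65.31) / 16414
= 1171632.09 / 16414 = 71.3800... → 71.38.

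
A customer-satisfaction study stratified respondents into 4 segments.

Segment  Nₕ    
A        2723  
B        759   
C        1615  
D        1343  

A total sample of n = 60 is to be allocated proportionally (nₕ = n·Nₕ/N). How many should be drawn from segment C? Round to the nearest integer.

15

Share of segment C = 1615/6440 = 0.25078.
Allocate 60 × 0.25078 = 15.047... → 15.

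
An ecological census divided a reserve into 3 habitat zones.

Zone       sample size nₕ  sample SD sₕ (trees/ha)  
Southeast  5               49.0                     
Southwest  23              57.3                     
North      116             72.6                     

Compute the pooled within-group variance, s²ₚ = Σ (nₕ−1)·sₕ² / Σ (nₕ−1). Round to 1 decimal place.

4879.2

Southeast: (5−1)·49.0² = 4·2401 = 9604
Southwest: (23−1)·57.3² = 22·3283.29 = 72232.38
North: (116−1)·72.6² = 115·5270.76 = 606137.4
Numerator = 687973.78; denominator = Σ(nₕ−1) = 141.
s²ₚ = 687973.78/141 = 4879.247... → 4879.2.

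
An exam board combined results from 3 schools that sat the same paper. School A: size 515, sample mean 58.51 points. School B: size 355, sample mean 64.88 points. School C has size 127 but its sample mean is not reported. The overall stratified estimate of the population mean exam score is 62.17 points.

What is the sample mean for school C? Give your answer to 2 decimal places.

69.44

Σ Nₕx̄ₕ = N·μ, so 127·x̄_C = 997·62.17 − (515·58.51 + 355·64.88).
= 61983.49 − 53165.05 = 8818.44.
x̄_C = 8818.44 / 127 = 69.4365... → 69.44.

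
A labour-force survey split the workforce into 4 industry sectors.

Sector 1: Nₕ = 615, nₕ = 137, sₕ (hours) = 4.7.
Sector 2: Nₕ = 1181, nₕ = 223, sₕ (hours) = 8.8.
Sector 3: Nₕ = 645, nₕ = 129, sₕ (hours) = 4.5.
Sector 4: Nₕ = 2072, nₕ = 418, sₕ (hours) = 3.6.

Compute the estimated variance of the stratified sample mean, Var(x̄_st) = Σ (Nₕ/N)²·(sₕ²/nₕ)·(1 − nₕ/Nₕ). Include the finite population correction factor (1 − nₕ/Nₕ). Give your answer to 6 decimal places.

0.029400

N = 4513; Wₕ = Nₕ/N.
sector 1: (615/4513)²·4.7²/137·(1 − 137/615) = 0.002327274
sector 2: (1181/4513)²·8.8²/223·(1 − 223/1181) = 0.019290577
sector 3: (645/4513)²·4.5²/129·(1 − 129/645) = 0.002565158
sector 4: (2072/4513)²·3.6²/418·(1 − 418/2072) = 0.005217030
Sum = 0.029400038 → 0.029400.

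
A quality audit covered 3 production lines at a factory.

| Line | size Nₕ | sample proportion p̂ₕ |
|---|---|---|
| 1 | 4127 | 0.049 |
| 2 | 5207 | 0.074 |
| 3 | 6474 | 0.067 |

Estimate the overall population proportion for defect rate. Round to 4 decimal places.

N = 4127 + 5207 + 6474 = 15808.
Overall proportion = Σ (Nₕ/N)·p̂ₕ.
Σ Nₕp̂ₕ = 202.223 + 385.318 + 433.758 = 1021.299.
1021.299 / 15808 = 0.064606... → 0.0646.

0.0646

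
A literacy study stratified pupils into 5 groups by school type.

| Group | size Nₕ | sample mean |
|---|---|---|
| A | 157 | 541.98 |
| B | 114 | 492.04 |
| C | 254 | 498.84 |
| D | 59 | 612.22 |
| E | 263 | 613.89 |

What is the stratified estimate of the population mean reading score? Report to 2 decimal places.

549.54

x̄_st = (Σ Nₕx̄ₕ) / (Σ Nₕ) = (157·541.98 + 114·492.04 + 254·498.84 + 59·612.22 + 263·613.89) / 847
= 465462.83 / 847 = 549.5429... → 549.54.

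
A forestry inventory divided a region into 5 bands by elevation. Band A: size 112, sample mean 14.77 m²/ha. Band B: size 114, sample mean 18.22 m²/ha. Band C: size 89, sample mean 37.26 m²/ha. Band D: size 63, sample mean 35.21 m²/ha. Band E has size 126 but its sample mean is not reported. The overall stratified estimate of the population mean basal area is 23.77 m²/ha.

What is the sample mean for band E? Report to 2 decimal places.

21.54

N = 112 + 114 + 89 + 63 + 126 = 504.
Overall total = μ·N = 23.77·504 = 11980.08.
Subtract the known strata: 112·14.77 + 114·18.22 + 89·37.26 + 63·35.21 = 9265.69.
Remaining total for band E: 11980.08 − 9265.69 = 2714.39.
Divide by its size: 2714.39 / 126 = 21.5428... → 21.54.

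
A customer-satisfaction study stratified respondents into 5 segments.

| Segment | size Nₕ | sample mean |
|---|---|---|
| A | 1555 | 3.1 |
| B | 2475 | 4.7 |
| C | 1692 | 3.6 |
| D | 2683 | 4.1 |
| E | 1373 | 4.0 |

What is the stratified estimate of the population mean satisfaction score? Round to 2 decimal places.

3.99

N = 1555 + 2475 + 1692 + 2683 + 1373 = 9778.
Weight each subgroup mean by Nₕ/N and sum.
Σ Nₕx̄ₕ = 1555·3.1 + 2475·4.7 + 1692·3.6 + 2683·4.1 + 1373·4.0 = 4820.5 + 11632.5 + 6091.2 + 11000.3 + 5492 = 39036.5.
Divide by N: 39036.5 / 9778 = 3.9923... → 3.99.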